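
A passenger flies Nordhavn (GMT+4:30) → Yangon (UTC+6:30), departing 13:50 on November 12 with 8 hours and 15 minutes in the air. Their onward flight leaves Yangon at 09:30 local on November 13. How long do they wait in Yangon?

Convert departure to UTC: 13:50 − 4:30 = 09:20 UTC on Nov 12.
Add 8 hours 15 minutes flight time → 17:35 UTC.
Yangon is UTC+6:30, so local arrival = 17:35 + 6:30 = 00:05 on Nov 13.
Layover = 09:30 − 00:05 = 9 hours 25 minutes.

9 hours 25 minutes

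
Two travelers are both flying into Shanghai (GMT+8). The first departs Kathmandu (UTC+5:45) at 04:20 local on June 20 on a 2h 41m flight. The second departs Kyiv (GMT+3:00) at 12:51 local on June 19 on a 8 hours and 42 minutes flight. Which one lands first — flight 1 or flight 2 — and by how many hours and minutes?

Flight 1 in UTC: 04:20 − 5:45 = 22:35 on Jun 19.
+2 hours and 41 minutes → arrive 01:16 UTC on Jun 20.
Flight 2 in UTC: 12:51 − 3:00 = 09:51 on Jun 19.
+8 hours 42 minutes → arrive 18:33 UTC on Jun 19.
Flight 2 lands earlier by 6 hours 43 minutes.

the second, by 6 hours 43 minutes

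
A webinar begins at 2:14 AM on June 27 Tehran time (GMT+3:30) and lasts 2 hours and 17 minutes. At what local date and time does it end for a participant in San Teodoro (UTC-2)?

11:01 PM on Jun 26

Convert start to UTC: 2:14 AM − 3:30 = 10:44 PM UTC on Jun 26.
Add 2 hours and 17 minutes duration → 1:01 AM UTC (Jun 27).
San Teodoro is UTC−2:00, so local end time = 1:01 AM − 2:00 = 11:01 PM on Jun 26.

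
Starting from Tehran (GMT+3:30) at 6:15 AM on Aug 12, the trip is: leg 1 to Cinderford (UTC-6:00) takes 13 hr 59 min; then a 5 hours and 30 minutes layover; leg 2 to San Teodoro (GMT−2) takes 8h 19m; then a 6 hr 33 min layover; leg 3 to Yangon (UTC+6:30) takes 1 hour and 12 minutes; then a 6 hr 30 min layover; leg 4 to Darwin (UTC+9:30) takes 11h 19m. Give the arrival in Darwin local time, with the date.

5:37 PM on Aug 14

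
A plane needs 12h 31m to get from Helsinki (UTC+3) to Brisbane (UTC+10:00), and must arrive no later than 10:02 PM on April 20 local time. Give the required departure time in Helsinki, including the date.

Target arrival in UTC: 10:02 PM − 10:00 = 12:02 PM on Apr 20.
Subtract 12 hours 31 minutes → departure 11:31 PM UTC on Apr 19.
Helsinki is UTC+3:00: 11:31 PM + 3:00 = 2:31 AM on Apr 20.

2:31 AM on Apr 20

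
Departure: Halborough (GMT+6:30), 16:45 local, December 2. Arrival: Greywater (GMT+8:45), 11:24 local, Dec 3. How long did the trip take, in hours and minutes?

16 hours 24 minutes

Departure in UTC: 16:45 − 6:30 = 10:15 on Dec 2.
Arrival in UTC: 11:24 − 8:45 = 02:39 on Dec 3.
Elapsed = 02:39 − 10:15 (+1 day) = 16 hours 24 minutes.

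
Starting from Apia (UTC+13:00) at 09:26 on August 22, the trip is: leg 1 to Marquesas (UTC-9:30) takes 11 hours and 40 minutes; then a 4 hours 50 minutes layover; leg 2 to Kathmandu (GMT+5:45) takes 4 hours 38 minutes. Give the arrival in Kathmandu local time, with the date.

Convert departure to UTC: 09:26 − 13:00 = 20:26 UTC on Aug 21.
Add 11 hours and 40 minutes leg 1 → 08:06 UTC (Aug 22).
Add 4 hours 50 minutes layover in Marquesas → 12:56 UTC.
Add 4 hours and 38 minutes leg 2 → 17:34 UTC.
Kathmandu is UTC+5:45, so local arrival = 17:34 + 5:45 = 23:19 on Aug 22.

23:19 on August 22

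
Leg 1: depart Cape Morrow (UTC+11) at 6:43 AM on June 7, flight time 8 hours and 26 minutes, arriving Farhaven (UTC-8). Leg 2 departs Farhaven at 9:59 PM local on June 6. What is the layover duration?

Convert departure to UTC: 6:43 AM − 11:00 = 7:43 PM UTC on Jun 6.
Add 8 hours 26 minutes flight time → 4:09 AM UTC (Jun 7).
Farhaven is UTC−8:00, so local arrival = 4:09 AM − 8:00 = 8:09 PM on Jun 6.
Layover = 9:59 PM − 8:09 PM = 1 hour 50 minutes.

1 hour 50 minutes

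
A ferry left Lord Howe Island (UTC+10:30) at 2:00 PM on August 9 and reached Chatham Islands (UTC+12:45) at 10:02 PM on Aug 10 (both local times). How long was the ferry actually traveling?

29 hours 47 minutes

Chatham Islands is 2:15 ahead of Lord Howe Island.
Clock-face elapsed time (ignoring zones) is 32 hours 2 minutes.
Actual elapsed = 32 hours 2 minutes − 2:15 = 29 hours 47 minutes.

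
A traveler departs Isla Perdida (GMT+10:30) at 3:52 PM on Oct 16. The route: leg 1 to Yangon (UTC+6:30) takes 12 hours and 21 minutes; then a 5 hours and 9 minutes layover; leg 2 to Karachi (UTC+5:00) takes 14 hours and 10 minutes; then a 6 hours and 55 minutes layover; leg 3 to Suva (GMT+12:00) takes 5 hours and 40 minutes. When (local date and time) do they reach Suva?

1:37 PM on October 18

Convert departure to UTC: 3:52 PM − 10:30 = 5:22 AM UTC on Oct 16.
Add 12 hours and 21 minutes leg 1 → 5:43 PM UTC.
Add 5 hours and 9 minutes layover in Yangon → 10:52 PM UTC.
Add 14 hours and 10 minutes leg 2 → 1:02 PM UTC (Oct 17).
Add 6 hours and 55 minutes layover in Karachi → 7:57 PM UTC.
Add 5 hours 40 minutes leg 3 → 1:37 AM UTC (Oct 18).
Suva is UTC+12:00, so local arrival = 1:37 AM + 12:00 = 1:37 PM on Oct 18.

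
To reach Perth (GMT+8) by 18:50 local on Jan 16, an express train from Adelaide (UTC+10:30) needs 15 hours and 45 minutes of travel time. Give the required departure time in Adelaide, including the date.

05:35 on Jan 16

Target arrival in UTC: 18:50 − 8:00 = 10:50 on Jan 16.
Subtract 15 hours and 45 minutes → departure 19:05 UTC on Jan 15.
Adelaide is UTC+10:30: 19:05 + 10:30 = 05:35 on Jan 16.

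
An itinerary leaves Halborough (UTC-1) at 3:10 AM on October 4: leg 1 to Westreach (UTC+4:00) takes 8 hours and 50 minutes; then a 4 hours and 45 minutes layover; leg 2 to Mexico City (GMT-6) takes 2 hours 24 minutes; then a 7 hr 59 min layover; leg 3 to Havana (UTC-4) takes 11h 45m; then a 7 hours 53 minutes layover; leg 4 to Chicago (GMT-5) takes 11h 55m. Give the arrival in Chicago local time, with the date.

6:41 AM on October 6

Convert departure to UTC: 3:10 AM + 1:00 = 4:10 AM UTC on Oct 4.
Add 8 hours and 50 minutes leg 1 → 1:00 PM UTC.
Add 4 hours and 45 minutes layover in Westreach → 5:45 PM UTC.
Add 2 hours and 24 minutes leg 2 → 8:09 PM UTC.
Add 7 hours and 59 minutes layover in Mexico City → 4:08 AM UTC (Oct 5).
Add 11 hours 45 minutes leg 3 → 3:53 PM UTC.
Add 7 hours 53 minutes layover in Havana → 11:46 PM UTC.
Add 11 hours 55 minutes leg 4 → 11:41 AM UTC (Oct 6).
Chicago is UTC−5:00, so local arrival = 11:41 AM − 5:00 = 6:41 AM on Oct 6.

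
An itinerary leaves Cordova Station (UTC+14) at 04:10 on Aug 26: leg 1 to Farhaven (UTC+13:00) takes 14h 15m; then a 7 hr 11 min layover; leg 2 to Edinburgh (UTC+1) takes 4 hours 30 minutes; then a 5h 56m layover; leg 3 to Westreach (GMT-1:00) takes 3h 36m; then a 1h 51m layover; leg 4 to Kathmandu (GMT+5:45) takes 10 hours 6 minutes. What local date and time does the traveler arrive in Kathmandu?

Convert departure to UTC: 04:10 − 14:00 = 14:10 UTC on Aug 25.
Add 14 hours and 15 minutes leg 1 → 04:25 UTC (Aug 26).
Add 7 hours 11 minutes layover in Farhaven → 11:36 UTC.
Add 4 hours and 30 minutes leg 2 → 16:06 UTC.
Add 5 hours 56 minutes layover in Edinburgh → 22:02 UTC.
Add 3 hours 36 minutes leg 3 → 01:38 UTC (Aug 27).
Add 1 hour and 51 minutes layover in Westreach → 03:29 UTC.
Add 10 hours and 6 minutes leg 4 → 13:35 UTC.
Kathmandu is UTC+5:45, so local arrival = 13:35 + 5:45 = 19:20 on Aug 27.

19:20 on August 27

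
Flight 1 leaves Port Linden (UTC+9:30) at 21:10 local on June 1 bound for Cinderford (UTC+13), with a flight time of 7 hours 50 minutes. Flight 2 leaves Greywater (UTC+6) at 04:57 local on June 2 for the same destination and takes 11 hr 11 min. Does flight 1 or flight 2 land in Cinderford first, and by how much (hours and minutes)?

the first, by 14 hours 38 minutes

Flight 1 in UTC: 21:10 − 9:30 = 11:40 on Jun 1.
+7 hours and 50 minutes → arrive 19:30 UTC on Jun 1.
Flight 2 in UTC: 04:57 − 6:00 = 22:57 on Jun 1.
+11 hours 11 minutes → arrive 10:08 UTC on Jun 2.
Flight 1 lands earlier by 14 hours 38 minutes.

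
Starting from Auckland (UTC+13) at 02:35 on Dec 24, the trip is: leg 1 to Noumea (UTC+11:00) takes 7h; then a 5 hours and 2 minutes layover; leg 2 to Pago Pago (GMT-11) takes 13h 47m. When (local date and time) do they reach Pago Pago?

04:24 on Dec 24

Convert departure to UTC: 02:35 − 13:00 = 13:35 UTC on Dec 23.
Add 7 hours leg 1 → 20:35 UTC.
Add 5 hours 2 minutes layover in Noumea → 01:37 UTC (Dec 24).
Add 13 hours 47 minutes leg 2 → 15:24 UTC.
Pago Pago is UTC−11:00, so local arrival = 15:24 − 11:00 = 04:24 on Dec 24.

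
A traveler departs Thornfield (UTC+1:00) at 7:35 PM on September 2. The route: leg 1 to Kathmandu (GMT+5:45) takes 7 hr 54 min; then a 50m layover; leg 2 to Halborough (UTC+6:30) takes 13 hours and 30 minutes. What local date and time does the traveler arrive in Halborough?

11:19 PM on September 3

Convert departure to UTC: 7:35 PM − 1:00 = 6:35 PM UTC on Sep 2.
Add 7 hours and 54 minutes leg 1 → 2:29 AM UTC (Sep 3).
Add 50 minutes layover in Kathmandu → 3:19 AM UTC.
Add 13 hours 30 minutes leg 2 → 4:49 PM UTC.
Halborough is UTC+6:30, so local arrival = 4:49 PM + 6:30 = 11:19 PM on Sep 3.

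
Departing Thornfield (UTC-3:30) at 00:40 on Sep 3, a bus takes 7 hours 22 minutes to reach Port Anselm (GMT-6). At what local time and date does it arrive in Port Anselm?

Port Anselm is 2:30 behind Thornfield.
After 7 hours 22 minutes it is 08:02 in Thornfield.
Shift by the zone difference: 08:02 − 2:30 = 05:32 on Sep 3 in Port Anselm.

05:32 on Sep 3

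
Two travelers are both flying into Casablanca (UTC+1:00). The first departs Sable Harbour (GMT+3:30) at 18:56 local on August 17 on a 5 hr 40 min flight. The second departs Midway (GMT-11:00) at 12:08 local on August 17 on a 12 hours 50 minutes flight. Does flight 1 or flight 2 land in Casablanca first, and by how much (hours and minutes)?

the first, by 14 hours 52 minutes

Flight 1 in UTC: 18:56 − 3:30 = 15:26 on Aug 17.
+5 hours 40 minutes → arrive 21:06 UTC on Aug 17.
Flight 2 in UTC: 12:08 + 11:00 = 23:08 on Aug 17.
+12 hours 50 minutes → arrive 11:58 UTC on Aug 18.
Flight 1 lands earlier by 14 hours 52 minutes.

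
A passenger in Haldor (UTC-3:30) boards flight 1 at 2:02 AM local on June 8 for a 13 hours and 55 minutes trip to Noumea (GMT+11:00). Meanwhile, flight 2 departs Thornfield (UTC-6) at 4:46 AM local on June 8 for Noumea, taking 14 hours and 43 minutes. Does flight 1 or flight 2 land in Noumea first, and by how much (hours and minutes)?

Flight 1 in UTC: 2:02 AM + 3:30 = 5:32 AM on Jun 8.
+13 hours 55 minutes → arrive 7:27 PM UTC on Jun 8.
Flight 2 in UTC: 4:46 AM + 6:00 = 10:46 AM on Jun 8.
+14 hours 43 minutes → arrive 1:29 AM UTC on Jun 9.
Flight 1 lands earlier by 6 hours 2 minutes.

the first, by 6 hours 2 minutes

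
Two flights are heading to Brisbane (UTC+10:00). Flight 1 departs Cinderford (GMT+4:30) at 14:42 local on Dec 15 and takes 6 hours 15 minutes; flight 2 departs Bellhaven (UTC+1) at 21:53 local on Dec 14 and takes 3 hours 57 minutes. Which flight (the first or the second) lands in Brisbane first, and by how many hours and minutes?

the second, by 15 hours 37 minutes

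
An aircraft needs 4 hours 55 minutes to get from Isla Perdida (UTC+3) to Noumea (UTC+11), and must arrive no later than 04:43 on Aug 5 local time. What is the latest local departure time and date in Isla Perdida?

Target arrival in UTC: 04:43 − 11:00 = 17:43 on Aug 4.
Subtract 4 hours 55 minutes → departure 12:48 UTC on Aug 4.
Isla Perdida is UTC+3:00: 12:48 + 3:00 = 15:48 on Aug 4.

15:48 on Aug 4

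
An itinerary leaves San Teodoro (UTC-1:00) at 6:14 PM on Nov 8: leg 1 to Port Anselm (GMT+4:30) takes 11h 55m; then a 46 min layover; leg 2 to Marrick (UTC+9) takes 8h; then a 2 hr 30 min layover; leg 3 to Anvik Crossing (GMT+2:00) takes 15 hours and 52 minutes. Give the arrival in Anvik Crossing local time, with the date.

12:17 PM on November 10

Convert departure to UTC: 6:14 PM + 1:00 = 7:14 PM UTC on Nov 8.
Add 11 hours 55 minutes leg 1 → 7:09 AM UTC (Nov 9).
Add 46 minutes layover in Port Anselm → 7:55 AM UTC.
Add 8 hours leg 2 → 3:55 PM UTC.
Add 2 hours and 30 minutes layover in Marrick → 6:25 PM UTC.
Add 15 hours 52 minutes leg 3 → 10:17 AM UTC (Nov 10).
Anvik Crossing is UTC+2:00, so local arrival = 10:17 AM + 2:00 = 12:17 PM on Nov 10.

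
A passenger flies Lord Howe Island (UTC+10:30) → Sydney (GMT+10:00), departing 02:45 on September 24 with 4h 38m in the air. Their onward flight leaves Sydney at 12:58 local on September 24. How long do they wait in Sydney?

6 hours 5 minutes

Convert departure to UTC: 02:45 − 10:30 = 16:15 UTC on Sep 23.
Add 4 hours 38 minutes flight time → 20:53 UTC.
Sydney is UTC+10:00, so local arrival = 20:53 + 10:00 = 06:53 on Sep 24.
Layover = 12:58 − 06:53 = 6 hours 5 minutes.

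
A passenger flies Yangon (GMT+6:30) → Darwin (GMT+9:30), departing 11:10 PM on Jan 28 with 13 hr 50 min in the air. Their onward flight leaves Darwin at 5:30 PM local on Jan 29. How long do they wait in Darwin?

1 hour 30 minutes

Convert departure to UTC: 11:10 PM − 6:30 = 4:40 PM UTC on Jan 28.
Add 13 hours 50 minutes flight time → 6:30 AM UTC (Jan 29).
Darwin is UTC+9:30, so local arrival = 6:30 AM + 9:30 = 4:00 PM on Jan 29.
Layover = 5:30 PM − 4:00 PM = 1 hour 30 minutes.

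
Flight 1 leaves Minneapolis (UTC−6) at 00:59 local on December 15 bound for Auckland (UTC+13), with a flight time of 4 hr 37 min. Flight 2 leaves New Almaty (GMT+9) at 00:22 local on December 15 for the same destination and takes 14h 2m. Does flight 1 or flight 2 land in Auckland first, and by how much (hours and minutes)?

the second, by 6 hours 12 minutes

Flight 1 in UTC: 00:59 + 6:00 = 06:59 on Dec 15.
+4 hours 37 minutes → arrive 11:36 UTC on Dec 15.
Flight 2 in UTC: 00:22 − 9:00 = 15:22 on Dec 14.
+14 hours and 2 minutes → arrive 05:24 UTC on Dec 15.
Flight 2 lands earlier by 6 hours 12 minutes.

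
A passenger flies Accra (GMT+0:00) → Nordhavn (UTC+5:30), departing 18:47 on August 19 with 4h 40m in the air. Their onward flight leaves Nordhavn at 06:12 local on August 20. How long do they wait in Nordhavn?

Accra is at UTC+0, so departure is already 18:47 UTC on Aug 19.
Add 4 hours 40 minutes flight time → 23:27 UTC.
Nordhavn is UTC+5:30, so local arrival = 23:27 + 5:30 = 04:57 on Aug 20.
Layover = 06:12 − 04:57 = 1 hour 15 minutes.

1 hour 15 minutes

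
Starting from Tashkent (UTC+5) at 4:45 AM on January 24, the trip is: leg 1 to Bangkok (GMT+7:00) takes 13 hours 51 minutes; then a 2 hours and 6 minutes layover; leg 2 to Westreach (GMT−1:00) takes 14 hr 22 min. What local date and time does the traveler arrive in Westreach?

Convert departure to UTC: 4:45 AM − 5:00 = 11:45 PM UTC on Jan 23.
Add 13 hours 51 minutes leg 1 → 1:36 PM UTC (Jan 24).
Add 2 hours 6 minutes layover in Bangkok → 3:42 PM UTC.
Add 14 hours 22 minutes leg 2 → 6:04 AM UTC (Jan 25).
Westreach is UTC−1:00, so local arrival = 6:04 AM − 1:00 = 5:04 AM on Jan 25.

5:04 AM on Jan 25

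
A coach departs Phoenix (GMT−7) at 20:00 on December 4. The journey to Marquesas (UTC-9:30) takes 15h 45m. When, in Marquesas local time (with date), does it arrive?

Convert departure to UTC: 20:00 + 7:00 = 03:00 UTC on Dec 5.
Add 15 hours and 45 minutes travel time → 18:45 UTC.
Marquesas is UTC−9:30, so local arrival = 18:45 − 9:30 = 09:15 on Dec 5.

09:15 on December 5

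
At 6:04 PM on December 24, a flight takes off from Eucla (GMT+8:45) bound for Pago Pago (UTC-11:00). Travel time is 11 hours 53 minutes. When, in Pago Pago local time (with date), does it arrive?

10:12 AM on December 24

Convert departure to UTC: 6:04 PM − 8:45 = 9:19 AM UTC on Dec 24.
Add 11 hours and 53 minutes travel time → 9:12 PM UTC.
Pago Pago is UTC−11:00, so local arrival = 9:12 PM − 11:00 = 10:12 AM on Dec 24.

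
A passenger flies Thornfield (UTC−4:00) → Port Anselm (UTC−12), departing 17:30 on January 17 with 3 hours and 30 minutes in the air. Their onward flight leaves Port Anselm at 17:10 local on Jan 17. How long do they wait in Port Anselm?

4 hours 10 minutes

Convert departure to UTC: 17:30 + 4:00 = 21:30 UTC on Jan 17.
Add 3 hours and 30 minutes flight time → 01:00 UTC (Jan 18).
Port Anselm is UTC−12:00, so local arrival = 01:00 − 12:00 = 13:00 on Jan 17.
Layover = 17:10 − 13:00 = 4 hours 10 minutes.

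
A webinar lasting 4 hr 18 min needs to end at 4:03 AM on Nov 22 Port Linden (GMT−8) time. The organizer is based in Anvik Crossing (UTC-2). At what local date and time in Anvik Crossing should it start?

5:45 AM on Nov 22

Target end time in UTC: 4:03 AM + 8:00 = 12:03 PM on Nov 22.
Subtract 4 hours 18 minutes → start 7:45 AM UTC on Nov 22.
Anvik Crossing is UTC−2:00: 7:45 AM − 2:00 = 5:45 AM on Nov 22.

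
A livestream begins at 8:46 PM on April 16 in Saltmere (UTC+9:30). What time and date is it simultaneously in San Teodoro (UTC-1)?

10:16 AM on April 16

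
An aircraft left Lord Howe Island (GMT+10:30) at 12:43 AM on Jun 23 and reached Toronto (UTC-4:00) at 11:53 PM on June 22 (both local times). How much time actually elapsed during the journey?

Departure in UTC: 12:43 AM − 10:30 = 2:13 PM on Jun 22.
Arrival in UTC: 11:53 PM + 4:00 = 3:53 AM on Jun 23.
Elapsed = 3:53 AM − 2:13 PM (+1 day) = 13 hours 40 minutes.

13 hours 40 minutes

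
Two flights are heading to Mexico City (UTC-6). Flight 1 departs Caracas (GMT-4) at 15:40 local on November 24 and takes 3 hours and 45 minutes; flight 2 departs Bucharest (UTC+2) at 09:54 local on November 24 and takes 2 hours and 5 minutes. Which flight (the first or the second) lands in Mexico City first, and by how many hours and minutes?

the second, by 13 hours 26 minutes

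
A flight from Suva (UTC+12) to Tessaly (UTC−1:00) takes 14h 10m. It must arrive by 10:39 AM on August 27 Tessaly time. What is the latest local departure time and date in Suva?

9:29 AM on August 27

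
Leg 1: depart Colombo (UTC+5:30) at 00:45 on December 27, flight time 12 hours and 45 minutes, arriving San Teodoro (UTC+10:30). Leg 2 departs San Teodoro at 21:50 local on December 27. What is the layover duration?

Convert departure to UTC: 00:45 − 5:30 = 19:15 UTC on Dec 26.
Add 12 hours 45 minutes flight time → 08:00 UTC (Dec 27).
San Teodoro is UTC+10:30, so local arrival = 08:00 + 10:30 = 18:30 on Dec 27.
Layover = 21:50 − 18:30 = 3 hours 20 minutes.

3 hours 20 minutes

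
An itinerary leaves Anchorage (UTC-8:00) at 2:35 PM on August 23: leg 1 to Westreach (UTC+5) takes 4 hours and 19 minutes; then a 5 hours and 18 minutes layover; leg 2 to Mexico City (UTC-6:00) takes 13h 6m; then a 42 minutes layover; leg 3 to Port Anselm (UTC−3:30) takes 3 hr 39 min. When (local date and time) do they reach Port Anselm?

10:09 PM on August 24

Convert departure to UTC: 2:35 PM + 8:00 = 10:35 PM UTC on Aug 23.
Add 4 hours and 19 minutes leg 1 → 2:54 AM UTC (Aug 24).
Add 5 hours and 18 minutes layover in Westreach → 8:12 AM UTC.
Add 13 hours 6 minutes leg 2 → 9:18 PM UTC.
Add 42 minutes layover in Mexico City → 10:00 PM UTC.
Add 3 hours and 39 minutes leg 3 → 1:39 AM UTC (Aug 25).
Port Anselm is UTC−3:30, so local arrival = 1:39 AM − 3:30 = 10:09 PM on Aug 24.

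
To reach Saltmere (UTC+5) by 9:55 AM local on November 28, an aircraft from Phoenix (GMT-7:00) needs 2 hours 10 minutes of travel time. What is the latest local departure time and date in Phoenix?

Target arrival in UTC: 9:55 AM − 5:00 = 4:55 AM on Nov 28.
Subtract 2 hours and 10 minutes → departure 2:45 AM UTC on Nov 28.
Phoenix is UTC−7:00: 2:45 AM − 7:00 = 7:45 PM on Nov 27.

7:45 PM on November 27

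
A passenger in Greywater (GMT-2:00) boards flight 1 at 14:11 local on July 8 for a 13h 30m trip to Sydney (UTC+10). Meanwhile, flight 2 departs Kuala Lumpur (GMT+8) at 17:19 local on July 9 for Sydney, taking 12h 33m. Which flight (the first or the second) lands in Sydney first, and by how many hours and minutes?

Flight 1 in UTC: 14:11 + 2:00 = 16:11 on Jul 8.
+13 hours and 30 minutes → arrive 05:41 UTC on Jul 9.
Flight 2 in UTC: 17:19 − 8:00 = 09:19 on Jul 9.
+12 hours 33 minutes → arrive 21:52 UTC on Jul 9.
Flight 1 lands earlier by 16 hours 11 minutes.

the first, by 16 hours 11 minutes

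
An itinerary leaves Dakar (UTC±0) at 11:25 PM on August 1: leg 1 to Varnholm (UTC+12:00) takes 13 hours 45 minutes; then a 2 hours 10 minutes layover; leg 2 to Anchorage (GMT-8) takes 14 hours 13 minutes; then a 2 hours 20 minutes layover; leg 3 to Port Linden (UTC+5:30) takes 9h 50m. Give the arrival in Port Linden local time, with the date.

11:13 PM on Aug 3

Dakar is at UTC+0, so departure is already 11:25 PM UTC on Aug 1.
Add 13 hours and 45 minutes leg 1 → 1:10 PM UTC (Aug 2).
Add 2 hours and 10 minutes layover in Varnholm → 3:20 PM UTC.
Add 14 hours 13 minutes leg 2 → 5:33 AM UTC (Aug 3).
Add 2 hours and 20 minutes layover in Anchorage → 7:53 AM UTC.
Add 9 hours 50 minutes leg 3 → 5:43 PM UTC.
Port Linden is UTC+5:30, so local arrival = 5:43 PM + 5:30 = 11:13 PM on Aug 3.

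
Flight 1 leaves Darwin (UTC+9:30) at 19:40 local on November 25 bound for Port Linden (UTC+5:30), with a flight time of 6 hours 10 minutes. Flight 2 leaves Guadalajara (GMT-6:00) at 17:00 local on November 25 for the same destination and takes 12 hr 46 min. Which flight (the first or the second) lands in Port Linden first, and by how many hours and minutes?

the first, by 19 hours 26 minutes

Flight 1 in UTC: 19:40 − 9:30 = 10:10 on Nov 25.
+6 hours 10 minutes → arrive 16:20 UTC on Nov 25.
Flight 2 in UTC: 17:00 + 6:00 = 23:00 on Nov 25.
+12 hours and 46 minutes → arrive 11:46 UTC on Nov 26.
Flight 1 lands earlier by 19 hours 26 minutes.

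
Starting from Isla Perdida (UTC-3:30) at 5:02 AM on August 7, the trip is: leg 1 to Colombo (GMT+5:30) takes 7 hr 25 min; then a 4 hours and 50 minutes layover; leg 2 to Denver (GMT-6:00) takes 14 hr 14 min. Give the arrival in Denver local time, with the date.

5:01 AM on August 8

Convert departure to UTC: 5:02 AM + 3:30 = 8:32 AM UTC on Aug 7.
Add 7 hours 25 minutes leg 1 → 3:57 PM UTC.
Add 4 hours and 50 minutes layover in Colombo → 8:47 PM UTC.
Add 14 hours 14 minutes leg 2 → 11:01 AM UTC (Aug 8).
Denver is UTC−6:00, so local arrival = 11:01 AM − 6:00 = 5:01 AM on Aug 8.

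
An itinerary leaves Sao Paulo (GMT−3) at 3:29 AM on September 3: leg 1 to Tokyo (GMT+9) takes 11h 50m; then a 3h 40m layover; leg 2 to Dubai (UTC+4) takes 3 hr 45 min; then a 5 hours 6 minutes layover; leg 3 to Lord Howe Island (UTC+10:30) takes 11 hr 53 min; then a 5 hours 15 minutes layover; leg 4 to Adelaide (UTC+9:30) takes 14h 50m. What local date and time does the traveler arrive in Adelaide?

12:18 AM on Sep 6

Convert departure to UTC: 3:29 AM + 3:00 = 6:29 AM UTC on Sep 3.
Add 11 hours and 50 minutes leg 1 → 6:19 PM UTC.
Add 3 hours 40 minutes layover in Tokyo → 9:59 PM UTC.
Add 3 hours and 45 minutes leg 2 → 1:44 AM UTC (Sep 4).
Add 5 hours 6 minutes layover in Dubai → 6:50 AM UTC.
Add 11 hours 53 minutes leg 3 → 6:43 PM UTC.
Add 5 hours and 15 minutes layover in Lord Howe Island → 11:58 PM UTC.
Add 14 hours and 50 minutes leg 4 → 2:48 PM UTC (Sep 5).
Adelaide is UTC+9:30, so local arrival = 2:48 PM + 9:30 = 12:18 AM on Sep 6.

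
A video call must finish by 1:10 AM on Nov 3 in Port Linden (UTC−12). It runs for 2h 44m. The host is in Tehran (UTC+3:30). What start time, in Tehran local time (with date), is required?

Target end time in UTC: 1:10 AM + 12:00 = 1:10 PM on Nov 3.
Subtract 2 hours and 44 minutes → start 10:26 AM UTC on Nov 3.
Tehran is UTC+3:30: 10:26 AM + 3:30 = 1:56 PM on Nov 3.

1:56 PM on November 3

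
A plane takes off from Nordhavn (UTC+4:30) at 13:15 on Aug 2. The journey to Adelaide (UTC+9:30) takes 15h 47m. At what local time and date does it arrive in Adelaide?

10:02 on August 3

Adelaide is 5:00 ahead of Nordhavn.
After 15 hours and 47 minutes it is 05:02 (Aug 3) in Nordhavn.
Shift by the zone difference: 05:02 + 5:00 = 10:02 on Aug 3 in Adelaide.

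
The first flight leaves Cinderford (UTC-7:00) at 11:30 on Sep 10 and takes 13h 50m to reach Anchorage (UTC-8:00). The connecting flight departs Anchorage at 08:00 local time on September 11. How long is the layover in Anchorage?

7 hours 40 minutes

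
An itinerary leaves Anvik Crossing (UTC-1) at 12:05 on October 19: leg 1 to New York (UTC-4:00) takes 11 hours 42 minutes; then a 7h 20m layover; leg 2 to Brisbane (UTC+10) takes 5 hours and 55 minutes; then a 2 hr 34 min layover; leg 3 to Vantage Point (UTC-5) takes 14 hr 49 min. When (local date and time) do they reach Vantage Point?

02:25 on October 21

Convert departure to UTC: 12:05 + 1:00 = 13:05 UTC on Oct 19.
Add 11 hours and 42 minutes leg 1 → 00:47 UTC (Oct 20).
Add 7 hours 20 minutes layover in New York → 08:07 UTC.
Add 5 hours 55 minutes leg 2 → 14:02 UTC.
Add 2 hours and 34 minutes layover in Brisbane → 16:36 UTC.
Add 14 hours and 49 minutes leg 3 → 07:25 UTC (Oct 21).
Vantage Point is UTC−5:00, so local arrival = 07:25 − 5:00 = 02:25 on Oct 21.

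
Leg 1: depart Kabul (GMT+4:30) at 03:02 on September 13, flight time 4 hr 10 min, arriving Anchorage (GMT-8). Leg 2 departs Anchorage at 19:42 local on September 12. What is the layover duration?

1 hour

Convert departure to UTC: 03:02 − 4:30 = 22:32 UTC on Sep 12.
Add 4 hours and 10 minutes flight time → 02:42 UTC (Sep 13).
Anchorage is UTC−8:00, so local arrival = 02:42 − 8:00 = 18:42 on Sep 12.
Layover = 19:42 − 18:42 = 1 hour.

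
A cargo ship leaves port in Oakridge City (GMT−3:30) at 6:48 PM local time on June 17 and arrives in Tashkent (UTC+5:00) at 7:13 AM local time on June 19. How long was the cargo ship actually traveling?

27 hours 55 minutes

Departure in UTC: 6:48 PM + 3:30 = 10:18 PM on Jun 17.
Arrival in UTC: 7:13 AM − 5:00 = 2:13 AM on Jun 19.
Elapsed = 2:13 AM − 10:18 PM (+2 days) = 27 hours 55 minutes.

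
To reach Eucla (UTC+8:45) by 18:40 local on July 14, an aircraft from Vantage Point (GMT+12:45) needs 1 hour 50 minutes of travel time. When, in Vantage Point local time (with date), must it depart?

20:50 on Jul 14

Target arrival in UTC: 18:40 − 8:45 = 09:55 on Jul 14.
Subtract 1 hour 50 minutes → departure 08:05 UTC on Jul 14.
Vantage Point is UTC+12:45: 08:05 + 12:45 = 20:50 on Jul 14.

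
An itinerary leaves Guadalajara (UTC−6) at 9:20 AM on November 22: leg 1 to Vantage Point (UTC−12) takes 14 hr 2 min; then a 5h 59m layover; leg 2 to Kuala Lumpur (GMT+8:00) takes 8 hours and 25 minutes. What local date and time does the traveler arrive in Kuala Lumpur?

3:46 AM on November 24

Convert departure to UTC: 9:20 AM + 6:00 = 3:20 PM UTC on Nov 22.
Add 14 hours 2 minutes leg 1 → 5:22 AM UTC (Nov 23).
Add 5 hours 59 minutes layover in Vantage Point → 11:21 AM UTC.
Add 8 hours and 25 minutes leg 2 → 7:46 PM UTC.
Kuala Lumpur is UTC+8:00, so local arrival = 7:46 PM + 8:00 = 3:46 AM on Nov 24.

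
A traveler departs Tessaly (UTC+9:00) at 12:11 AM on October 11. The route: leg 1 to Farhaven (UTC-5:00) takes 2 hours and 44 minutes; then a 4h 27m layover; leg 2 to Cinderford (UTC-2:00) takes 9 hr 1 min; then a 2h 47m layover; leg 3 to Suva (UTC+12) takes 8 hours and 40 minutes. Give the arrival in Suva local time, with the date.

6:50 AM on Oct 12

Convert departure to UTC: 12:11 AM − 9:00 = 3:11 PM UTC on Oct 10.
Add 2 hours 44 minutes leg 1 → 5:55 PM UTC.
Add 4 hours and 27 minutes layover in Farhaven → 10:22 PM UTC.
Add 9 hours 1 minute leg 2 → 7:23 AM UTC (Oct 11).
Add 2 hours 47 minutes layover in Cinderford → 10:10 AM UTC.
Add 8 hours and 40 minutes leg 3 → 6:50 PM UTC.
Suva is UTC+12:00, so local arrival = 6:50 PM + 12:00 = 6:50 AM on Oct 12.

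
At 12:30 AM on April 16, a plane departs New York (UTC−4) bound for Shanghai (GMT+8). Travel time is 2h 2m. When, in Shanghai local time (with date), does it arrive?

2:32 PM on April 16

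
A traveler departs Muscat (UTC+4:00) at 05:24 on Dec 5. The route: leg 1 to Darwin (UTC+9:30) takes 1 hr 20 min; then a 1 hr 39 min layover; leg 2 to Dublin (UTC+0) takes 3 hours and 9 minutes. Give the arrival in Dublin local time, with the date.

07:32 on December 5

Convert departure to UTC: 05:24 − 4:00 = 01:24 UTC on Dec 5.
Add 1 hour and 20 minutes leg 1 → 02:44 UTC.
Add 1 hour and 39 minutes layover in Darwin → 04:23 UTC.
Add 3 hours and 9 minutes leg 2 → 07:32 UTC.
Dublin is UTC+0, so local arrival is the same: 07:32 on Dec 5.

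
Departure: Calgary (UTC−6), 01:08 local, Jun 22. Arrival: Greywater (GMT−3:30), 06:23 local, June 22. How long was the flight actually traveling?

2 hours 45 minutes

Departure in UTC: 01:08 + 6:00 = 07:08 on Jun 22.
Arrival in UTC: 06:23 + 3:30 = 09:53 on Jun 22.
Elapsed = 09:53 − 07:08 = 2 hours 45 minutes.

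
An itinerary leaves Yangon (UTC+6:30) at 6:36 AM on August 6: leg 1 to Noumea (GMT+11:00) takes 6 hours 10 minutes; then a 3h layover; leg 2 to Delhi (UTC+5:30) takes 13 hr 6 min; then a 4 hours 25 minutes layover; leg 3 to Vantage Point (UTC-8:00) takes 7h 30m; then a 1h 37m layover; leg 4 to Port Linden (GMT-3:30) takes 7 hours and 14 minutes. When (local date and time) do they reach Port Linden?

Convert departure to UTC: 6:36 AM − 6:30 = 12:06 AM UTC on Aug 6.
Add 6 hours and 10 minutes leg 1 → 6:16 AM UTC.
Add 3 hours layover in Noumea → 9:16 AM UTC.
Add 13 hours 6 minutes leg 2 → 10:22 PM UTC.
Add 4 hours 25 minutes layover in Delhi → 2:47 AM UTC (Aug 7).
Add 7 hours 30 minutes leg 3 → 10:17 AM UTC.
Add 1 hour 37 minutes layover in Vantage Point → 11:54 AM UTC.
Add 7 hours and 14 minutes leg 4 → 7:08 PM UTC.
Port Linden is UTC−3:30, so local arrival = 7:08 PM − 3:30 = 3:38 PM on Aug 7.

3:38 PM on August 7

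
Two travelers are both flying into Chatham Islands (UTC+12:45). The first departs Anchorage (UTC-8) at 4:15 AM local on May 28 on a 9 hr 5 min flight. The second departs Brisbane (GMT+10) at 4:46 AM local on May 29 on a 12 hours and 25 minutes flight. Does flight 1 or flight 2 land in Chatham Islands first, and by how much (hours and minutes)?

Flight 1 in UTC: 4:15 AM + 8:00 = 12:15 PM on May 28.
+9 hours and 5 minutes → arrive 9:20 PM UTC on May 28.
Flight 2 in UTC: 4:46 AM − 10:00 = 6:46 PM on May 28.
+12 hours and 25 minutes → arrive 7:11 AM UTC on May 29.
Flight 1 lands earlier by 9 hours 51 minutes.

the first, by 9 hours 51 minutes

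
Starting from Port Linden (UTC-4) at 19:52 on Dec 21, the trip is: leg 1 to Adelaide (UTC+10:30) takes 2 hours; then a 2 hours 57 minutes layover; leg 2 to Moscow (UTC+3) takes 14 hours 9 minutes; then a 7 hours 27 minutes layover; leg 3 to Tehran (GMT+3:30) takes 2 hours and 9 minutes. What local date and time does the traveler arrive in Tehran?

08:04 on December 23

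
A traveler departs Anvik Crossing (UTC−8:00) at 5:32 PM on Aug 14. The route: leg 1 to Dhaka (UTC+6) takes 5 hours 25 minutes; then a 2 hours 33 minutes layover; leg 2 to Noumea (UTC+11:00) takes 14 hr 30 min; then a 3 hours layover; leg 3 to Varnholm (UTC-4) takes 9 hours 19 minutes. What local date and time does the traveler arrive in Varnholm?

8:19 AM on August 16

Convert departure to UTC: 5:32 PM + 8:00 = 1:32 AM UTC on Aug 15.
Add 5 hours and 25 minutes leg 1 → 6:57 AM UTC.
Add 2 hours 33 minutes layover in Dhaka → 9:30 AM UTC.
Add 14 hours and 30 minutes leg 2 → 12:00 AM UTC (Aug 16).
Add 3 hours layover in Noumea → 3:00 AM UTC.
Add 9 hours and 19 minutes leg 3 → 12:19 PM UTC.
Varnholm is UTC−4:00, so local arrival = 12:19 PM − 4:00 = 8:19 AM on Aug 16.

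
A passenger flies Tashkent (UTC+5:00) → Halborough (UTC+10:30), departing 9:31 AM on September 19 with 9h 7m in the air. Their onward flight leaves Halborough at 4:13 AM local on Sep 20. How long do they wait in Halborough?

Convert departure to UTC: 9:31 AM − 5:00 = 4:31 AM UTC on Sep 19.
Add 9 hours 7 minutes flight time → 1:38 PM UTC.
Halborough is UTC+10:30, so local arrival = 1:38 PM + 10:30 = 12:08 AM on Sep 20.
Layover = 4:13 AM − 12:08 AM = 4 hours 5 minutes.

4 hours 5 minutes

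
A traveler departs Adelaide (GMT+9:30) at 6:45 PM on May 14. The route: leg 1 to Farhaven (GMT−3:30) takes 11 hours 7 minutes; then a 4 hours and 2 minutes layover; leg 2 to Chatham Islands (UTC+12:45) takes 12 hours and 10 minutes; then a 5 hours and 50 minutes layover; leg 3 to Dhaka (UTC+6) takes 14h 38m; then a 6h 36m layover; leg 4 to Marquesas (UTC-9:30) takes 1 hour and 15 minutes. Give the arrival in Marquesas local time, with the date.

Convert departure to UTC: 6:45 PM − 9:30 = 9:15 AM UTC on May 14.
Add 11 hours and 7 minutes leg 1 → 8:22 PM UTC.
Add 4 hours 2 minutes layover in Farhaven → 12:24 AM UTC (May 15).
Add 12 hours 10 minutes leg 2 → 12:34 PM UTC.
Add 5 hours 50 minutes layover in Chatham Islands → 6:24 PM UTC.
Add 14 hours 38 minutes leg 3 → 9:02 AM UTC (May 16).
Add 6 hours and 36 minutes layover in Dhaka → 3:38 PM UTC.
Add 1 hour 15 minutes leg 4 → 4:53 PM UTC.
Marquesas is UTC−9:30, so local arrival = 4:53 PM − 9:30 = 7:23 AM on May 16.

7:23 AM on May 16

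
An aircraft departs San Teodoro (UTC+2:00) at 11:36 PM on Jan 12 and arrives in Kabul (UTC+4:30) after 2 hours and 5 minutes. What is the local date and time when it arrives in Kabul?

Convert departure to UTC: 11:36 PM − 2:00 = 9:36 PM UTC on Jan 12.
Add 2 hours and 5 minutes travel time → 11:41 PM UTC.
Kabul is UTC+4:30, so local arrival = 11:41 PM + 4:30 = 4:11 AM on Jan 13.

4:11 AM on January 13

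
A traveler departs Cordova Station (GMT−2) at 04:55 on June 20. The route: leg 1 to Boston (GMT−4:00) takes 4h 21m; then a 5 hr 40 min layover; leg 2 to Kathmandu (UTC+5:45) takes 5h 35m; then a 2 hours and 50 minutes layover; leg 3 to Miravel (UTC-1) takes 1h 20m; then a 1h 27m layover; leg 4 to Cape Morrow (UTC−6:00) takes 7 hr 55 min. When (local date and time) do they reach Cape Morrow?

Convert departure to UTC: 04:55 + 2:00 = 06:55 UTC on Jun 20.
Add 4 hours and 21 minutes leg 1 → 11:16 UTC.
Add 5 hours 40 minutes layover in Boston → 16:56 UTC.
Add 5 hours 35 minutes leg 2 → 22:31 UTC.
Add 2 hours 50 minutes layover in Kathmandu → 01:21 UTC (Jun 21).
Add 1 hour 20 minutes leg 3 → 02:41 UTC.
Add 1 hour 27 minutes layover in Miravel → 04:08 UTC.
Add 7 hours and 55 minutes leg 4 → 12:03 UTC.
Cape Morrow is UTC−6:00, so local arrival = 12:03 − 6:00 = 06:03 on Jun 21.

06:03 on Jun 21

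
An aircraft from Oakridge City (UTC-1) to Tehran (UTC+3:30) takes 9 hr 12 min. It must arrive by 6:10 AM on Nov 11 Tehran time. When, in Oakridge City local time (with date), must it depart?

4:28 PM on November 10

Target arrival in UTC: 6:10 AM − 3:30 = 2:40 AM on Nov 11.
Subtract 9 hours and 12 minutes → departure 5:28 PM UTC on Nov 10.
Oakridge City is UTC−1:00: 5:28 PM − 1:00 = 4:28 PM on Nov 10.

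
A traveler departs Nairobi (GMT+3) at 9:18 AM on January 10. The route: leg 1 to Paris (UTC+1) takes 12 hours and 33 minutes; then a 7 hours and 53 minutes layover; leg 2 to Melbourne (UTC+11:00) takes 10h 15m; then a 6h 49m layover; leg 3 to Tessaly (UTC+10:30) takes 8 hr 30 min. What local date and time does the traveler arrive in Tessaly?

Convert departure to UTC: 9:18 AM − 3:00 = 6:18 AM UTC on Jan 10.
Add 12 hours 33 minutes leg 1 → 6:51 PM UTC.
Add 7 hours and 53 minutes layover in Paris → 2:44 AM UTC (Jan 11).
Add 10 hours 15 minutes leg 2 → 12:59 PM UTC.
Add 6 hours 49 minutes layover in Melbourne → 7:48 PM UTC.
Add 8 hours and 30 minutes leg 3 → 4:18 AM UTC (Jan 12).
Tessaly is UTC+10:30, so local arrival = 4:18 AM + 10:30 = 2:48 PM on Jan 12.

2:48 PM on Jan 12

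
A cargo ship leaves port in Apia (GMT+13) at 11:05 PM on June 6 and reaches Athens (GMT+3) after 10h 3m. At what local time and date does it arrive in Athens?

Convert departure to UTC: 11:05 PM − 13:00 = 10:05 AM UTC on Jun 6.
Add 10 hours and 3 minutes travel time → 8:08 PM UTC.
Athens is UTC+3:00, so local arrival = 8:08 PM + 3:00 = 11:08 PM on Jun 6.

11:08 PM on Jun 6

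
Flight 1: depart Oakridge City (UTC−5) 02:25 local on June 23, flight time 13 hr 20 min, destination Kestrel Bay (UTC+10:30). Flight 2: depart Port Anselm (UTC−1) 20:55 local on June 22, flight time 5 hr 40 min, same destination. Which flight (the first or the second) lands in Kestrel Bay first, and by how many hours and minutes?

the second, by 17 hours 10 minutes

Flight 1 in UTC: 02:25 + 5:00 = 07:25 on Jun 23.
+13 hours and 20 minutes → arrive 20:45 UTC on Jun 23.
Flight 2 in UTC: 20:55 + 1:00 = 21:55 on Jun 22.
+5 hours 40 minutes → arrive 03:35 UTC on Jun 23.
Flight 2 lands earlier by 17 hours 10 minutes.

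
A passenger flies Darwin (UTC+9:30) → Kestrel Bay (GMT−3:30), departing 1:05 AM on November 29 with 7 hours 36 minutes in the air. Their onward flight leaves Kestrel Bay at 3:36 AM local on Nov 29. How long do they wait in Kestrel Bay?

7 hours 55 minutes

Convert departure to UTC: 1:05 AM − 9:30 = 3:35 PM UTC on Nov 28.
Add 7 hours and 36 minutes flight time → 11:11 PM UTC.
Kestrel Bay is UTC−3:30, so local arrival = 11:11 PM − 3:30 = 7:41 PM on Nov 28.
Layover = 3:36 AM − 7:41 PM (+1 day) = 7 hours 55 minutes.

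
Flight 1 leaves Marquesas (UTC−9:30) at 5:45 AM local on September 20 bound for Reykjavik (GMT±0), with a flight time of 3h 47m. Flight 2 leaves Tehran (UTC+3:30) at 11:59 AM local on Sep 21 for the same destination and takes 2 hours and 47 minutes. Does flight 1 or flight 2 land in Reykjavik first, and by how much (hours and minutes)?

the first, by 16 hours 14 minutes

Flight 1 in UTC: 5:45 AM + 9:30 = 3:15 PM on Sep 20.
+3 hours 47 minutes → arrive 7:02 PM UTC on Sep 20.
Flight 2 in UTC: 11:59 AM − 3:30 = 8:29 AM on Sep 21.
+2 hours and 47 minutes → arrive 11:16 AM UTC on Sep 21.
Flight 1 lands earlier by 16 hours 14 minutes.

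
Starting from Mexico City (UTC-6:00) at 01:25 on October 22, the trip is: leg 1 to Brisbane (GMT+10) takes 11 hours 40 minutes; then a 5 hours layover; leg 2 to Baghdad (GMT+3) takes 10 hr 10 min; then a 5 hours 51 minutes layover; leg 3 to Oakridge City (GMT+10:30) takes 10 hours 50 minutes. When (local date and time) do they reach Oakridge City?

13:26 on October 24

Convert departure to UTC: 01:25 + 6:00 = 07:25 UTC on Oct 22.
Add 11 hours and 40 minutes leg 1 → 19:05 UTC.
Add 5 hours layover in Brisbane → 00:05 UTC (Oct 23).
Add 10 hours 10 minutes leg 2 → 10:15 UTC.
Add 5 hours 51 minutes layover in Baghdad → 16:06 UTC.
Add 10 hours 50 minutes leg 3 → 02:56 UTC (Oct 24).
Oakridge City is UTC+10:30, so local arrival = 02:56 + 10:30 = 13:26 on Oct 24.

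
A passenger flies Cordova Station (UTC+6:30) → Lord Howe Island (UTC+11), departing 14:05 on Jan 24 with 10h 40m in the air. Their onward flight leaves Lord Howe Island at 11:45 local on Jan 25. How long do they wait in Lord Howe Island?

Convert departure to UTC: 14:05 − 6:30 = 07:35 UTC on Jan 24.
Add 10 hours 40 minutes flight time → 18:15 UTC.
Lord Howe Island is UTC+11:00, so local arrival = 18:15 + 11:00 = 05:15 on Jan 25.
Layover = 11:45 − 05:15 = 6 hours 30 minutes.

6 hours 30 minutes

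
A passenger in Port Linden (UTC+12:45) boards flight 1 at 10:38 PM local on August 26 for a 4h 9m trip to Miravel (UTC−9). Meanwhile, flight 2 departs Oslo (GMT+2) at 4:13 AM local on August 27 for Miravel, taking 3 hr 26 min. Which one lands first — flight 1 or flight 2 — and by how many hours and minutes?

Flight 1 in UTC: 10:38 PM − 12:45 = 9:53 AM on Aug 26.
+4 hours and 9 minutes → arrive 2:02 PM UTC on Aug 26.
Flight 2 in UTC: 4:13 AM − 2:00 = 2:13 AM on Aug 27.
+3 hours 26 minutes → arrive 5:39 AM UTC on Aug 27.
Flight 1 lands earlier by 15 hours 37 minutes.

the first, by 15 hours 37 minutes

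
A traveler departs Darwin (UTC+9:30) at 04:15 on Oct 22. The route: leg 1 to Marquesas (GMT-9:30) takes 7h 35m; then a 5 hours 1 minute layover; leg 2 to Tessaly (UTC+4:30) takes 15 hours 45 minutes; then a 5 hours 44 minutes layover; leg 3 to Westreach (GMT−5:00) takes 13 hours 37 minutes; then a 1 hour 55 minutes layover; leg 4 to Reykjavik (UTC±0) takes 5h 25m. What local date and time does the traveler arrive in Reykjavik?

01:47 on Oct 24

Convert departure to UTC: 04:15 − 9:30 = 18:45 UTC on Oct 21.
Add 7 hours 35 minutes leg 1 → 02:20 UTC (Oct 22).
Add 5 hours and 1 minute layover in Marquesas → 07:21 UTC.
Add 15 hours 45 minutes leg 2 → 23:06 UTC.
Add 5 hours and 44 minutes layover in Tessaly → 04:50 UTC (Oct 23).
Add 13 hours and 37 minutes leg 3 → 18:27 UTC.
Add 1 hour and 55 minutes layover in Westreach → 20:22 UTC.
Add 5 hours and 25 minutes leg 4 → 01:47 UTC (Oct 24).
Reykjavik is UTC+0, so local arrival is the same: 01:47 on Oct 24.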